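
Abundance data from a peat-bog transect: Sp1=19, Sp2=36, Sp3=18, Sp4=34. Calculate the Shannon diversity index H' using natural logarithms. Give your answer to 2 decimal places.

Total N = 19+36+18+34 = 107, so the proportions are 0.1776, 0.3364, 0.1682, 0.3178 (working shown to 4 dp, full precision carried).
Each pᵢ ln pᵢ term: 0.1776×(-1.7284)=-0.3069, 0.3364×(-1.0893)=-0.3665, 0.1682×(-1.7825)=-0.2999, 0.3178×(-1.1465)=-0.3643.
Sum = -1.3376, so H' = 1.34.

1.34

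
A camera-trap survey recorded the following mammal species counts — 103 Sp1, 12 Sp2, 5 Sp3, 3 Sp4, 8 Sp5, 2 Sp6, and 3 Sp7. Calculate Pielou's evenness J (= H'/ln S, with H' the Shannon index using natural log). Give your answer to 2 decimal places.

Total N = 103+12+5+3+8+2+3 = 136, so the proportions are 0.7574, 0.0882, 0.0368, 0.0221, 0.0588, 0.0147, 0.0221 (working shown to 4 dp, full precision carried).
H' = −Σ pᵢ ln pᵢ = −((-0.2105) + (-0.2142) + (-0.1214) + (-0.0841) + (-0.1667) + (-0.0621) + (-0.0841)) = 0.9431.
With S = 7 species, ln S = 1.9459, so J = 0.9431/1.9459 = 0.4847, i.e. 0.48 to 2 decimal places.

0.48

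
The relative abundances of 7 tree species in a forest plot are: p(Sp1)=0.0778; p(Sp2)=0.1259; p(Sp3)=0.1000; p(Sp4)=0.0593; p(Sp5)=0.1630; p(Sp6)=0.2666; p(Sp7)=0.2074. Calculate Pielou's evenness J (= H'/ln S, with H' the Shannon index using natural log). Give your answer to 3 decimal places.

0.941

H' = −Σ pᵢ ln pᵢ = −((-0.19867) + (-0.26090) + (-0.23026) + (-0.16753) + (-0.29568) + (-0.35245) + (-0.32626)) = 1.83175 (working shown to 5 dp, full precision carried).
With S = 7 species, ln S = 1.94591, so J = 1.83175/1.94591 = 0.94133, i.e. 0.941 to 3 decimal places.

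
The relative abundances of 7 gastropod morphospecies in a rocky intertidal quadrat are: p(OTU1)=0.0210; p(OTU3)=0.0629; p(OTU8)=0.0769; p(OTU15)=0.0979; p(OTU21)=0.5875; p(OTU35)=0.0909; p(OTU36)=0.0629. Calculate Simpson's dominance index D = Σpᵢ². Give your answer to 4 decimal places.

0.3773

D = 0.021² + 0.0629² + 0.0769² + 0.0979² + 0.5875² + 0.0909² + 0.0629² = 0.000441 + 0.003956 + 0.005914 + 0.009584 + 0.345156 + 0.008263 + 0.003956 = 0.377271 (working shown to 6 dp, full precision carried).
To 4 decimal places, D = 0.3773.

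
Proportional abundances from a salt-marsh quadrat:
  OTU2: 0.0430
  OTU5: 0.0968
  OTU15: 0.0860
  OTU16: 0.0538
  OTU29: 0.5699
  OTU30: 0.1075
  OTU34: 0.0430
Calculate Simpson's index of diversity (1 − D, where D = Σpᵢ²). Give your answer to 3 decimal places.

D = 0.043² + 0.0968² + 0.086² + 0.0538² + 0.5699² + 0.1075² + 0.043² = 0.00185 + 0.00937 + 0.00740 + 0.00289 + 0.32479 + 0.01156 + 0.00185 = 0.35970 (working shown to 5 dp, full precision carried).
So 1 − D = 0.64030, i.e. 0.640 to 3 decimal places.

0.640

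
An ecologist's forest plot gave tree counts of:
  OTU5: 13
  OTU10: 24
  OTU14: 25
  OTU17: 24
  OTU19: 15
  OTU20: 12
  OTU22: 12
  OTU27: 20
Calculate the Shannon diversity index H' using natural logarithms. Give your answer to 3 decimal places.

Total N = 13+24+25+24+15+12+12+20 = 145, so the proportions are 0.08966, 0.16552, 0.17241, 0.16552, 0.10345, 0.08276, 0.08276, 0.13793 (working shown to 5 dp, full precision carried).
Each pᵢ ln pᵢ term: 0.08966×(-2.41178)=-0.21623, 0.16552×(-1.79868)=-0.29771, 0.17241×(-1.75786)=-0.30308, 0.16552×(-1.79868)=-0.29771, 0.10345×(-2.26868)=-0.23469, 0.08276×(-2.49183)=-0.20622, 0.08276×(-2.49183)=-0.20622, 0.13793×(-1.98100)=-0.27324.
Sum = -2.03511, so H' = 2.035.

2.035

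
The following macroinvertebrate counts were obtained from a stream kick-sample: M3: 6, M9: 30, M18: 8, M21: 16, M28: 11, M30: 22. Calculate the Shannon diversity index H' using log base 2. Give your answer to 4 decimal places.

2.3792

Total N = 6+30+8+16+11+22 = 93, so the proportions are 0.064516, 0.322581, 0.086022, 0.172043, 0.11828, 0.236559 (working shown to 6 dp, full precision carried).
Each pᵢ log₂ pᵢ term: 0.064516×(-3.954196)=-0.255109, 0.322581×(-1.632268)=-0.526538, 0.086022×(-3.539159)=-0.304444, 0.172043×(-2.539159)=-0.436845, 0.11828×(-3.079727)=-0.364269, 0.236559×(-2.079727)=-0.491978.
Sum = -2.379183, so H' = 2.3792.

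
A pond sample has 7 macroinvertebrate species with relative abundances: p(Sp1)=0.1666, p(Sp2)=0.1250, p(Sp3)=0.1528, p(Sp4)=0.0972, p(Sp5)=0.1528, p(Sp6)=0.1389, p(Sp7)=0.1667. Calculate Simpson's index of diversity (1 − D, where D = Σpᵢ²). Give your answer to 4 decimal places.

D = 0.1666² + 0.125² + 0.1528² + 0.0972² + 0.1528² + 0.1389² + 0.1667² = 0.027756 + 0.015625 + 0.023348 + 0.009448 + 0.023348 + 0.019293 + 0.027789 = 0.146606 (working shown to 6 dp, full precision carried).
So 1 − D = 0.853394, i.e. 0.8534 to 4 decimal places.

0.8534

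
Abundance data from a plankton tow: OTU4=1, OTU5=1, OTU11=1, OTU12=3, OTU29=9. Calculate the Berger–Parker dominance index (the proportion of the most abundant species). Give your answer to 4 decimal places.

Total N = 1+1+1+3+9 = 15, so the proportions are 0.066667, 0.066667, 0.066667, 0.2, 0.6 (working shown to 6 dp, full precision carried).
The largest proportion is 0.6, i.e. d = 0.6000 to 4 decimal places.

0.6000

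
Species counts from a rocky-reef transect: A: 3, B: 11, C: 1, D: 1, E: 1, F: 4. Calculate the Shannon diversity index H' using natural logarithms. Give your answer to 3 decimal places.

1.367

Total N = 3+11+1+1+1+4 = 21, so the proportions are 0.14286, 0.52381, 0.04762, 0.04762, 0.04762, 0.19048 (working shown to 5 dp, full precision carried).
Each pᵢ ln pᵢ term: 0.14286×(-1.94591)=-0.27799, 0.52381×(-0.64663)=-0.33871, 0.04762×(-3.04452)=-0.14498, 0.04762×(-3.04452)=-0.14498, 0.04762×(-3.04452)=-0.14498, 0.19048×(-1.65823)=-0.31585.
Sum = -1.36748, so H' = 1.367.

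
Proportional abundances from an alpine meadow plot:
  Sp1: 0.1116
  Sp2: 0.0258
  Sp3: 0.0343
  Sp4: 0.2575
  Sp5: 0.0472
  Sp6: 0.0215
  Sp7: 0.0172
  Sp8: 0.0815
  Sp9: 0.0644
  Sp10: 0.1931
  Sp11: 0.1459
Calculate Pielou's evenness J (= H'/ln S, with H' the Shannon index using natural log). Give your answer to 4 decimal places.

0.8674

H' = −Σ pᵢ ln pᵢ = −((-0.244720) + (-0.094360) + (-0.115681) + (-0.349359) + (-0.144119) + (-0.082554) + (-0.069881) + (-0.204333) + (-0.176626) + (-0.317562) + (-0.280833)) = 2.080028 (working shown to 6 dp, full precision carried).
With S = 11 species, ln S = 2.397895, so J = 2.080028/2.397895 = 0.867439, i.e. 0.8674 to 4 decimal places.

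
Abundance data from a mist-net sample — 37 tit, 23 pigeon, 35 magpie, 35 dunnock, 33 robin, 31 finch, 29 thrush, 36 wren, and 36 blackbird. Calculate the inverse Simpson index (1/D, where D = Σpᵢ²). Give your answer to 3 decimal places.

8.852

Total N = 37+23+35+35+33+31+29+36+36 = 295, so the proportions are 0.1254237, 0.0779661, 0.1186441, 0.1186441, 0.1118644, 0.1050847, 0.0983051, 0.1220339, 0.1220339 (working shown to 7 dp, full precision carried).
D = 0.1254237² + 0.0779661² + 0.1186441² + 0.1186441² + 0.1118644² + 0.1050847² + 0.0983051² + 0.1220339² + 0.1220339² = 0.0157311 + 0.0060787 + 0.0140764 + 0.0140764 + 0.0125136 + 0.0110428 + 0.0096639 + 0.0148923 + 0.0148923 = 0.1129675.
So 1/D = 8.85210, i.e. 8.852 to 3 decimal places.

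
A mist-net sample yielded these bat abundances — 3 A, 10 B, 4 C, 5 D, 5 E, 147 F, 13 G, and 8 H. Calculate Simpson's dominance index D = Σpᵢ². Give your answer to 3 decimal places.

Total N = 3+10+4+5+5+147+13+8 = 195, so the proportions are 0.01538, 0.05128, 0.02051, 0.02564, 0.02564, 0.75385, 0.06667, 0.04103 (working shown to 5 dp, full precision carried).
D = 0.01538² + 0.05128² + 0.02051² + 0.02564² + 0.02564² + 0.75385² + 0.06667² + 0.04103² = 0.00024 + 0.00263 + 0.00042 + 0.00066 + 0.00066 + 0.56828 + 0.00444 + 0.00168 = 0.57901.
To 3 decimal places, D = 0.579.

0.579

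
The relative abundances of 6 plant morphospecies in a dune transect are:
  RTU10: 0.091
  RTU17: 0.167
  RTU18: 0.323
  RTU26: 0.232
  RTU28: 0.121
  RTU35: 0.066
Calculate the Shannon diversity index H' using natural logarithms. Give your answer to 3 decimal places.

Each pᵢ ln pᵢ term (working shown to 5 dp, full precision carried): 0.091×(-2.39690)=-0.21812, 0.167×(-1.78976)=-0.29889, 0.323×(-1.13010)=-0.36502, 0.232×(-1.46102)=-0.33896, 0.121×(-2.11196)=-0.25555, 0.066×(-2.71810)=-0.17939.
Sum = -1.65593, so H' = 1.656.

1.656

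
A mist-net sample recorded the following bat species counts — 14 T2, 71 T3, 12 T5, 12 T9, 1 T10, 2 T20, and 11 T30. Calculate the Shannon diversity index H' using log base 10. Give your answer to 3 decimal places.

0.582

Total N = 14+71+12+12+1+2+11 = 123, so the proportions are 0.11382, 0.57724, 0.09756, 0.09756, 0.00813, 0.01626, 0.08943 (working shown to 5 dp, full precision carried).
Each pᵢ log₁₀ pᵢ term: 0.11382×(-0.94378)=-0.10742, 0.57724×(-0.23865)=-0.13776, 0.09756×(-1.01072)=-0.09861, 0.09756×(-1.01072)=-0.09861, 0.00813×(-2.08991)=-0.01699, 0.01626×(-1.78888)=-0.02909, 0.08943×(-1.04851)=-0.09377.
Sum = -0.58224, so H' = 0.582.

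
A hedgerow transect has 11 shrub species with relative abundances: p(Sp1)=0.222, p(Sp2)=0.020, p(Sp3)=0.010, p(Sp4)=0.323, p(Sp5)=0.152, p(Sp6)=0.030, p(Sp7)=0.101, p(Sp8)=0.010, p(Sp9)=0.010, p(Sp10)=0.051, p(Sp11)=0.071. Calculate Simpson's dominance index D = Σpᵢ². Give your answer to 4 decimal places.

0.1962

D = 0.222² + 0.02² + 0.01² + 0.323² + 0.152² + 0.03² + 0.101² + 0.01² + 0.01² + 0.051² + 0.071² = 0.049284 + 0.000400 + 0.000100 + 0.104329 + 0.023104 + 0.000900 + 0.010201 + 0.000100 + 0.000100 + 0.002601 + 0.005041 = 0.196160 (working shown to 6 dp, full precision carried).
To 4 decimal places, D = 0.1962.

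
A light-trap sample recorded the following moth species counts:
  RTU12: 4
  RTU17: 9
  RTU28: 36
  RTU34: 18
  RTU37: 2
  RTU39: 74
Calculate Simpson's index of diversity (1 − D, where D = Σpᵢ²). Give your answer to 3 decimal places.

Total N = 4+9+36+18+2+74 = 143, so the proportions are 0.02797, 0.06294, 0.25175, 0.12587, 0.01399, 0.51748 (working shown to 5 dp, full precision carried).
D = 0.02797² + 0.06294² + 0.25175² + 0.12587² + 0.01399² + 0.51748² = 0.00078 + 0.00396 + 0.06338 + 0.01584 + 0.00020 + 0.26779 = 0.35195.
So 1 − D = 0.64805, i.e. 0.648 to 3 decimal places.

0.648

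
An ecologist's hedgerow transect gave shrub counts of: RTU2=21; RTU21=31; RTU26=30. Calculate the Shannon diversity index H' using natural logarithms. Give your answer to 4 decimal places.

1.0845

Total N = 21+31+30 = 82, so the proportions are 0.256098, 0.378049, 0.365854 (working shown to 6 dp, full precision carried).
Each pᵢ ln pᵢ term: 0.256098×(-1.362197)=-0.348855, 0.378049×(-0.972732)=-0.367740, 0.365854×(-1.005522)=-0.367874.
Sum = -1.084469, so H' = 1.0845.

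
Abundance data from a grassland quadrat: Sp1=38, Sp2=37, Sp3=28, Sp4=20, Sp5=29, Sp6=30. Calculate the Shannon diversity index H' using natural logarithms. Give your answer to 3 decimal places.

1.771

Total N = 38+37+28+20+29+30 = 182, so the proportions are 0.20879, 0.2033, 0.15385, 0.10989, 0.15934, 0.16484 (working shown to 5 dp, full precision carried).
Each pᵢ ln pᵢ term: 0.20879×(-1.56642)=-0.32705, 0.2033×(-1.59309)=-0.32387, 0.15385×(-1.87180)=-0.28797, 0.10989×(-2.20827)=-0.24267, 0.15934×(-1.83671)=-0.29266, 0.16484×(-1.80281)=-0.29717.
Sum = -1.77139, so H' = 1.771.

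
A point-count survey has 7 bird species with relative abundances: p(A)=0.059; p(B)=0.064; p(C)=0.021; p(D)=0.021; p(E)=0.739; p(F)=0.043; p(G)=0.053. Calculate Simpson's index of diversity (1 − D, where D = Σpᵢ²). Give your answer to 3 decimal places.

D = 0.059² + 0.064² + 0.021² + 0.021² + 0.739² + 0.043² + 0.053² = 0.00348 + 0.00410 + 0.00044 + 0.00044 + 0.54612 + 0.00185 + 0.00281 = 0.55924 (working shown to 5 dp, full precision carried).
So 1 − D = 0.44076, i.e. 0.441 to 3 decimal places.

0.441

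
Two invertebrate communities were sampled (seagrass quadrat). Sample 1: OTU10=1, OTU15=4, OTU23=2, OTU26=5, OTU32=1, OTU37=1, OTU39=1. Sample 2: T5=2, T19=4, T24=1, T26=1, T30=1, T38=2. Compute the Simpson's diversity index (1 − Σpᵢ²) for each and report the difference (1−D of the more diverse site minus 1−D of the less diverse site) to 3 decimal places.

0.005

Sample 1: N=15, proportions 0.06667, 0.26667, 0.13333, 0.33333, 0.06667, 0.06667, 0.06667, giving 1−D = 0.78222 (working shown to 5 dp, full precision carried).
Sample 2: N=11, proportions 0.18182, 0.36364, 0.09091, 0.09091, 0.09091, 0.18182, giving 1−D = 0.77686.
Difference = |0.78222 − 0.77686| = 0.00536, i.e. 0.005 to 3 decimal places.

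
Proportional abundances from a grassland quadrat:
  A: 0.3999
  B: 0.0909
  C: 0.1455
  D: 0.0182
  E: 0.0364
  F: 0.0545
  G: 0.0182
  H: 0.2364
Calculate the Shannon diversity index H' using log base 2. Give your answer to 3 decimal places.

Each pᵢ log₂ pᵢ term (working shown to 5 dp, full precision carried): 0.3999×(-1.32229)=-0.52878, 0.0909×(-3.45958)=-0.31448, 0.1455×(-2.78091)=-0.40462, 0.0182×(-5.77992)=-0.10519, 0.0364×(-4.77992)=-0.17399, 0.0545×(-4.19760)=-0.22877, 0.0182×(-5.77992)=-0.10519, 0.2364×(-2.08070)=-0.49188.
Sum = -2.35291, so H' = 2.353.

2.353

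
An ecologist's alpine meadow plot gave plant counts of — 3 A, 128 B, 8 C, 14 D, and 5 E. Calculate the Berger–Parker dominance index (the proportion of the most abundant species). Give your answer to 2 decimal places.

0.81

Total N = 3+128+8+14+5 = 158, so the proportions are 0.019, 0.8101, 0.0506, 0.0886, 0.0316 (working shown to 4 dp, full precision carried).
The largest proportion is 0.8101, i.e. d = 0.81 to 2 decimal places.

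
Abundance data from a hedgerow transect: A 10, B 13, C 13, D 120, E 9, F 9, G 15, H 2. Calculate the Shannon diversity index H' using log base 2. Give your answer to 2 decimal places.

1.94

Total N = 10+13+13+120+9+9+15+2 = 191, so the proportions are 0.0524, 0.0681, 0.0681, 0.6283, 0.0471, 0.0471, 0.0785, 0.0105 (working shown to 4 dp, full precision carried).
Each pᵢ log₂ pᵢ term: 0.0524×(-4.2555)=-0.2228, 0.0681×(-3.8770)=-0.2639, 0.0681×(-3.8770)=-0.2639, 0.6283×(-0.6705)=-0.4213, 0.0471×(-4.4075)=-0.2077, 0.0471×(-4.4075)=-0.2077, 0.0785×(-3.6705)=-0.2883, 0.0105×(-6.5774)=-0.0689.
Sum = -1.9443, so H' = 1.94.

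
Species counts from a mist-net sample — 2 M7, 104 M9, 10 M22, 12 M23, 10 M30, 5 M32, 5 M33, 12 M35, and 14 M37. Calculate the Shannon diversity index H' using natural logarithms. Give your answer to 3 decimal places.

Total N = 2+104+10+12+10+5+5+12+14 = 174, so the proportions are 0.01149, 0.5977, 0.05747, 0.06897, 0.05747, 0.02874, 0.02874, 0.06897, 0.08046 (working shown to 5 dp, full precision carried).
Each pᵢ ln pᵢ term: 0.01149×(-4.46591)=-0.05133, 0.5977×(-0.51466)=-0.30762, 0.05747×(-2.85647)=-0.16416, 0.06897×(-2.67415)=-0.18442, 0.05747×(-2.85647)=-0.16416, 0.02874×(-3.54962)=-0.10200, 0.02874×(-3.54962)=-0.10200, 0.06897×(-2.67415)=-0.18442, 0.08046×(-2.52000)=-0.20276.
Sum = -1.46289, so H' = 1.463.

1.463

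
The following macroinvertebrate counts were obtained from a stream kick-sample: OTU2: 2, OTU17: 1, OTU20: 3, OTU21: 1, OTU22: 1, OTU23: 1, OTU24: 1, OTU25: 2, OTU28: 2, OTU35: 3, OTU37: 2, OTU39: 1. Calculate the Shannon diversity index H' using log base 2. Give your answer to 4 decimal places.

3.4464

Total N = 2+1+3+1+1+1+1+2+2+3+2+1 = 20, so the proportions are 0.1, 0.05, 0.15, 0.05, 0.05, 0.05, 0.05, 0.1, 0.1, 0.15, 0.1, 0.05 (working shown to 6 dp, full precision carried).
Each pᵢ log₂ pᵢ term: 0.1×(-3.321928)=-0.332193, 0.05×(-4.321928)=-0.216096, 0.15×(-2.736966)=-0.410545, 0.05×(-4.321928)=-0.216096, 0.05×(-4.321928)=-0.216096, 0.05×(-4.321928)=-0.216096, 0.05×(-4.321928)=-0.216096, 0.1×(-3.321928)=-0.332193, 0.1×(-3.321928)=-0.332193, 0.15×(-2.736966)=-0.410545, 0.1×(-3.321928)=-0.332193, 0.05×(-4.321928)=-0.216096.
Sum = -3.446439, so H' = 3.4464.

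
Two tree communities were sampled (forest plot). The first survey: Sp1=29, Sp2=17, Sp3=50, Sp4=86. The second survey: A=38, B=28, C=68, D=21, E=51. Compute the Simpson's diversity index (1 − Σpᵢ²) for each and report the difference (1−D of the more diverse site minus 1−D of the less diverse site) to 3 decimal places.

0.100

The first survey: N=182, proportions 0.15934, 0.09341, 0.27473, 0.47253, giving 1−D = 0.66713 (working shown to 5 dp, full precision carried).
The second survey: N=206, proportions 0.18447, 0.13592, 0.3301, 0.10194, 0.24757, giving 1−D = 0.76685.
Difference = |0.66713 − 0.76685| = 0.09972, i.e. 0.100 to 3 decimal places.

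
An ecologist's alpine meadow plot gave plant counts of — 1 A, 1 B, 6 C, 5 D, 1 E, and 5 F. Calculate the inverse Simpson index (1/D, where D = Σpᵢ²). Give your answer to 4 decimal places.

Total N = 1+1+6+5+1+5 = 19, so the proportions are 0.05263158, 0.05263158, 0.31578947, 0.26315789, 0.05263158, 0.26315789 (working shown to 8 dp, full precision carried).
D = 0.05263158² + 0.05263158² + 0.31578947² + 0.26315789² + 0.05263158² + 0.26315789² = 0.00277008 + 0.00277008 + 0.09972299 + 0.06925208 + 0.00277008 + 0.06925208 = 0.24653740.
So 1/D = 4.056180, i.e. 4.0562 to 4 decimal places.

4.0562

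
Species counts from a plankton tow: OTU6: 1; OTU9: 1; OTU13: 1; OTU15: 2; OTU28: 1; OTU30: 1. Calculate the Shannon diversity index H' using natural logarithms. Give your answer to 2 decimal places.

1.75

Total N = 1+1+1+2+1+1 = 7, so the proportions are 0.1429, 0.1429, 0.1429, 0.2857, 0.1429, 0.1429 (working shown to 4 dp, full precision carried).
Each pᵢ ln pᵢ term: 0.1429×(-1.9459)=-0.2780, 0.1429×(-1.9459)=-0.2780, 0.1429×(-1.9459)=-0.2780, 0.2857×(-1.2528)=-0.3579, 0.1429×(-1.9459)=-0.2780, 0.1429×(-1.9459)=-0.2780.
Sum = -1.7479, so H' = 1.75.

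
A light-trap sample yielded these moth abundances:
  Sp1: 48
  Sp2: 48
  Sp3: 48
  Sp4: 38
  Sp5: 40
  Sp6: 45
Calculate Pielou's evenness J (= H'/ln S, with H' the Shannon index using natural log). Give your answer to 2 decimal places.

Total N = 48+48+48+38+40+45 = 267, so the proportions are 0.1798, 0.1798, 0.1798, 0.1423, 0.1498, 0.1685 (working shown to 4 dp, full precision carried).
H' = −Σ pᵢ ln pᵢ = −((-0.3085) + (-0.3085) + (-0.3085) + (-0.2775) + (-0.2844) + (-0.3001)) = 1.7875.
With S = 6 species, ln S = 1.7918, so J = 1.7875/1.7918 = 0.9976, i.e. 1.00 to 2 decimal places.

1.00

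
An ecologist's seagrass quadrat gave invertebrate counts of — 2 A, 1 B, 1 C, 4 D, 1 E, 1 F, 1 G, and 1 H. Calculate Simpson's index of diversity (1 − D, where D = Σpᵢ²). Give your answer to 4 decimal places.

Total N = 2+1+1+4+1+1+1+1 = 12, so the proportions are 0.166667, 0.083333, 0.083333, 0.333333, 0.083333, 0.083333, 0.083333, 0.083333 (working shown to 6 dp, full precision carried).
D = 0.166667² + 0.083333² + 0.083333² + 0.333333² + 0.083333² + 0.083333² + 0.083333² + 0.083333² = 0.027778 + 0.006944 + 0.006944 + 0.111111 + 0.006944 + 0.006944 + 0.006944 + 0.006944 = 0.180556.
So 1 − D = 0.819444, i.e. 0.8194 to 4 decimal places.

0.8194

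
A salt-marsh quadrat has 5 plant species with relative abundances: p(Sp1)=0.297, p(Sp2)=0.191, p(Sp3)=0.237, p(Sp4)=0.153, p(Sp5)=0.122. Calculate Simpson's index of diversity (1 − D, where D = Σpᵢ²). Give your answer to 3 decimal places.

0.781

D = 0.297² + 0.191² + 0.237² + 0.153² + 0.122² = 0.08821 + 0.03648 + 0.05617 + 0.02341 + 0.01488 = 0.21915 (working shown to 5 dp, full precision carried).
So 1 − D = 0.78085, i.e. 0.781 to 3 decimal places.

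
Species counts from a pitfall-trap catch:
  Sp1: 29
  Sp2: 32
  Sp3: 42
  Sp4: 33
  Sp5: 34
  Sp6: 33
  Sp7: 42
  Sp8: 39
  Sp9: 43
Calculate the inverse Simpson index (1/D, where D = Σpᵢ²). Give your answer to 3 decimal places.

8.839

Total N = 29+32+42+33+34+33+42+39+43 = 327, so the proportions are 0.088685, 0.0978593, 0.1284404, 0.1009174, 0.1039755, 0.1009174, 0.1284404, 0.1192661, 0.1314985 (working shown to 7 dp, full precision carried).
D = 0.088685² + 0.0978593² + 0.1284404² + 0.1009174² + 0.1039755² + 0.1009174² + 0.1284404² + 0.1192661² + 0.1314985² = 0.0078650 + 0.0095764 + 0.0164969 + 0.0101843 + 0.0108109 + 0.0101843 + 0.0164969 + 0.0142244 + 0.0172918 = 0.1131311.
So 1/D = 8.83930, i.e. 8.839 to 3 decimal places.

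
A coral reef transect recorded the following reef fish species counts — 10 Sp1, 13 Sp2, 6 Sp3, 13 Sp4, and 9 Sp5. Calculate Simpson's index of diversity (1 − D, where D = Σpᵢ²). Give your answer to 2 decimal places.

Total N = 10+13+6+13+9 = 51, so the proportions are 0.1961, 0.2549, 0.1176, 0.2549, 0.1765 (working shown to 4 dp, full precision carried).
D = 0.1961² + 0.2549² + 0.1176² + 0.2549² + 0.1765² = 0.0384 + 0.0650 + 0.0138 + 0.0650 + 0.0311 = 0.2134.
So 1 − D = 0.7866, i.e. 0.79 to 2 decimal places.

0.79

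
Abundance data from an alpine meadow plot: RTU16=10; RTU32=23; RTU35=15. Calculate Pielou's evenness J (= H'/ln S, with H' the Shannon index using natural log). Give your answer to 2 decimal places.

0.95

Total N = 10+23+15 = 48, so the proportions are 0.2083, 0.4792, 0.3125 (working shown to 4 dp, full precision carried).
H' = −Σ pᵢ ln pᵢ = −((-0.3268) + (-0.3525) + (-0.3635)) = 1.0428.
With S = 3 species, ln S = 1.0986, so J = 1.0428/1.0986 = 0.9492, i.e. 0.95 to 2 decimal places.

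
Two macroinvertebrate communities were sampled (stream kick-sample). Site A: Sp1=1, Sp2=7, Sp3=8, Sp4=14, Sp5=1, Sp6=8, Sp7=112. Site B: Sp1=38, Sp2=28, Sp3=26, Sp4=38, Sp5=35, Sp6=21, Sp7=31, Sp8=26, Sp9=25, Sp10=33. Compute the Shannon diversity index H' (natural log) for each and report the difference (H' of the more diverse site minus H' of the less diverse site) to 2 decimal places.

1.32

Site A: N=151, proportions 0.0066, 0.0464, 0.053, 0.0927, 0.0066, 0.053, 0.7417, giving H' = 0.9622 (working shown to 4 dp, full precision carried).
Site B: N=301, proportions 0.1262, 0.093, 0.0864, 0.1262, 0.1163, 0.0698, 0.103, 0.0864, 0.0831, 0.1096, giving H' = 2.2856.
Difference = |0.9622 − 2.2856| = 1.3234, i.e. 1.32 to 2 decimal places.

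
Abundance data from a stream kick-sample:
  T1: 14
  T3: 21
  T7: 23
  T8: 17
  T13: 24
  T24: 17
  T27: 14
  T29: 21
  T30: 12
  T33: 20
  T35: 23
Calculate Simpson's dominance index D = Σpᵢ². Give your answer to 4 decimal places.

Total N = 14+21+23+17+24+17+14+21+12+20+23 = 206, so the proportions are 0.067961, 0.101942, 0.11165, 0.082524, 0.116505, 0.082524, 0.067961, 0.101942, 0.058252, 0.097087, 0.11165 (working shown to 6 dp, full precision carried).
D = 0.067961² + 0.101942² + 0.11165² + 0.082524² + 0.116505² + 0.082524² + 0.067961² + 0.101942² + 0.058252² + 0.097087² + 0.11165² = 0.004619 + 0.010392 + 0.012466 + 0.006810 + 0.013573 + 0.006810 + 0.004619 + 0.010392 + 0.003393 + 0.009426 + 0.012466 = 0.094967.
To 4 decimal places, D = 0.0950.

0.0950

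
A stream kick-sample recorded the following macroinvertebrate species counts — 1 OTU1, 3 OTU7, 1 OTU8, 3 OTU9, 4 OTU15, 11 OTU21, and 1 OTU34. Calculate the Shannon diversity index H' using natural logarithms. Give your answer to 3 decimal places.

Total N = 1+3+1+3+4+11+1 = 24, so the proportions are 0.04167, 0.125, 0.04167, 0.125, 0.16667, 0.45833, 0.04167 (working shown to 5 dp, full precision carried).
Each pᵢ ln pᵢ term: 0.04167×(-3.17805)=-0.13242, 0.125×(-2.07944)=-0.25993, 0.04167×(-3.17805)=-0.13242, 0.125×(-2.07944)=-0.25993, 0.16667×(-1.79176)=-0.29863, 0.45833×(-0.78016)=-0.35757, 0.04167×(-3.17805)=-0.13242.
Sum = -1.57332, so H' = 1.573.

1.573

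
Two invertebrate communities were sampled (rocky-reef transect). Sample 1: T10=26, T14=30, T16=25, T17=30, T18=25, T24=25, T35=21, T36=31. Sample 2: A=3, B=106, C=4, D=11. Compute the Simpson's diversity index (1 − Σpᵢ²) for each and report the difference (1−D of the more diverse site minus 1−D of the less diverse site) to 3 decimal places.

Sample 1: N=213, proportions 0.12207, 0.14085, 0.11737, 0.14085, 0.11737, 0.11737, 0.09859, 0.14554, giving 1−D = 0.87320 (working shown to 5 dp, full precision carried).
Sample 2: N=124, proportions 0.02419, 0.85484, 0.03226, 0.08871, giving 1−D = 0.25976.
Difference = |0.87320 − 0.25976| = 0.61344, i.e. 0.613 to 3 decimal places.

0.613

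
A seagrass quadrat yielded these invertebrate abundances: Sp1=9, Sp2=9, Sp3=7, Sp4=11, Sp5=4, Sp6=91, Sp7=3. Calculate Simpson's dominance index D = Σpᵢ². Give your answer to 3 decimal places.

Total N = 9+9+7+11+4+91+3 = 134, so the proportions are 0.06716, 0.06716, 0.05224, 0.08209, 0.02985, 0.6791, 0.02239 (working shown to 5 dp, full precision carried).
D = 0.06716² + 0.06716² + 0.05224² + 0.08209² + 0.02985² + 0.6791² + 0.02239² = 0.00451 + 0.00451 + 0.00273 + 0.00674 + 0.00089 + 0.46118 + 0.00050 = 0.48106.
To 3 decimal places, D = 0.481.

0.481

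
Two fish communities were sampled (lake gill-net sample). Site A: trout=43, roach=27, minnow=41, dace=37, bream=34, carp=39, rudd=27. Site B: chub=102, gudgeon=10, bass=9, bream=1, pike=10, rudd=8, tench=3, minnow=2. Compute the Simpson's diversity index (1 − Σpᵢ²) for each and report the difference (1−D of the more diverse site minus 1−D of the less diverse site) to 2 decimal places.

0.37

Site A: N=248, proportions 0.1734, 0.1089, 0.1653, 0.1492, 0.1371, 0.1573, 0.1089, giving 1−D = 0.8531 (working shown to 4 dp, full precision carried).
Site B: N=145, proportions 0.7034, 0.069, 0.0621, 0.0069, 0.069, 0.0552, 0.0207, 0.0138, giving 1−D = 0.4881.
Difference = |0.8531 − 0.4881| = 0.3650, i.e. 0.37 to 2 decimal places.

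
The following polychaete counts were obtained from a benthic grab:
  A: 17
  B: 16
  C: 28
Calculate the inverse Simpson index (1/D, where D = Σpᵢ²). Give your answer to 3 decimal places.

2.800

Total N = 17+16+28 = 61, so the proportions are 0.278689, 0.262295, 0.459016 (working shown to 6 dp, full precision carried).
D = 0.278689² + 0.262295² + 0.459016² = 0.077667 + 0.068799 + 0.210696 = 0.357162.
So 1/D = 2.79985, i.e. 2.800 to 3 decimal places.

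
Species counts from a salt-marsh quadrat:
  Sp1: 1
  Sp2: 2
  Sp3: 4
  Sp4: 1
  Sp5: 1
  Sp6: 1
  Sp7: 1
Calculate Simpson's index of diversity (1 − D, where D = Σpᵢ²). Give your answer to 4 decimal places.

0.7934

Total N = 1+2+4+1+1+1+1 = 11, so the proportions are 0.090909, 0.181818, 0.363636, 0.090909, 0.090909, 0.090909, 0.090909 (working shown to 6 dp, full precision carried).
D = 0.090909² + 0.181818² + 0.363636² + 0.090909² + 0.090909² + 0.090909² + 0.090909² = 0.008264 + 0.033058 + 0.132231 + 0.008264 + 0.008264 + 0.008264 + 0.008264 = 0.206612.
So 1 − D = 0.793388, i.e. 0.7934 to 4 decimal places.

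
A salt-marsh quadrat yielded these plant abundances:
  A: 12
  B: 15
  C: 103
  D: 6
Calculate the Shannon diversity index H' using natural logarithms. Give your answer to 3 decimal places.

Total N = 12+15+103+6 = 136, so the proportions are 0.08824, 0.11029, 0.75735, 0.04412 (working shown to 5 dp, full precision carried).
Each pᵢ ln pᵢ term: 0.08824×(-2.42775)=-0.21421, 0.11029×(-2.20460)=-0.24315, 0.75735×(-0.27793)=-0.21049, 0.04412×(-3.12090)=-0.13769.
Sum = -0.80554, so H' = 0.806.

0.806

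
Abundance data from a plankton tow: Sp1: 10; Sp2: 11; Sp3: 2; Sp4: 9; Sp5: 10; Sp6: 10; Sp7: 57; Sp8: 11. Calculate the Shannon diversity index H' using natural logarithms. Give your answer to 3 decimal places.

1.675

Total N = 10+11+2+9+10+10+57+11 = 120, so the proportions are 0.08333, 0.09167, 0.01667, 0.075, 0.08333, 0.08333, 0.475, 0.09167 (working shown to 5 dp, full precision carried).
Each pᵢ ln pᵢ term: 0.08333×(-2.48491)=-0.20708, 0.09167×(-2.38960)=-0.21905, 0.01667×(-4.09434)=-0.06824, 0.075×(-2.59027)=-0.19427, 0.08333×(-2.48491)=-0.20708, 0.08333×(-2.48491)=-0.20708, 0.475×(-0.74444)=-0.35361, 0.09167×(-2.38960)=-0.21905.
Sum = -1.67544, so H' = 1.675.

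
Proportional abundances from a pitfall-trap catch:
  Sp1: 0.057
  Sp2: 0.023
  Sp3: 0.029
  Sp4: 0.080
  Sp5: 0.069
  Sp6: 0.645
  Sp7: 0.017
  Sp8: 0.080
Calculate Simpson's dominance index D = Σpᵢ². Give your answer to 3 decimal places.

0.438

D = 0.057² + 0.023² + 0.029² + 0.08² + 0.069² + 0.645² + 0.017² + 0.08² = 0.003249 + 0.000529 + 0.000841 + 0.006400 + 0.004761 + 0.416025 + 0.000289 + 0.006400 = 0.438494 (working shown to 6 dp, full precision carried).
To 3 decimal places, D = 0.438.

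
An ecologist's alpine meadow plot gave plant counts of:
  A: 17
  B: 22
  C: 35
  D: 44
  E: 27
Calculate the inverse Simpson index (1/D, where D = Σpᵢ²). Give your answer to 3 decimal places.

Total N = 17+22+35+44+27 = 145, so the proportions are 0.1172414, 0.1517241, 0.2413793, 0.3034483, 0.1862069 (working shown to 7 dp, full precision carried).
D = 0.1172414² + 0.1517241² + 0.2413793² + 0.3034483² + 0.1862069² = 0.0137455 + 0.0230202 + 0.0582640 + 0.0920809 + 0.0346730 = 0.2217836.
So 1/D = 4.50890, i.e. 4.509 to 3 decimal places.

4.509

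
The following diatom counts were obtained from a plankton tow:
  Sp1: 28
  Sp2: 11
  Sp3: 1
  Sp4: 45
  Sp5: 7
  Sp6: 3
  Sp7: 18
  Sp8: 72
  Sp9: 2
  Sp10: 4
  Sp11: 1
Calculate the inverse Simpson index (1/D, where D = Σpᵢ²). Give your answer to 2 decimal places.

Total N = 28+11+1+45+7+3+18+72+2+4+1 = 192, so the proportions are 0.145833, 0.057292, 0.005208, 0.234375, 0.036458, 0.015625, 0.09375, 0.375, 0.010417, 0.020833, 0.005208 (working shown to 6 dp, full precision carried).
D = 0.145833² + 0.057292² + 0.005208² + 0.234375² + 0.036458² + 0.015625² + 0.09375² + 0.375² + 0.010417² + 0.020833² + 0.005208² = 0.021267 + 0.003282 + 0.000027 + 0.054932 + 0.001329 + 0.000244 + 0.008789 + 0.140625 + 0.000109 + 0.000434 + 0.000027 = 0.231066.
So 1/D = 4.3278, i.e. 4.33 to 2 decimal places.

4.33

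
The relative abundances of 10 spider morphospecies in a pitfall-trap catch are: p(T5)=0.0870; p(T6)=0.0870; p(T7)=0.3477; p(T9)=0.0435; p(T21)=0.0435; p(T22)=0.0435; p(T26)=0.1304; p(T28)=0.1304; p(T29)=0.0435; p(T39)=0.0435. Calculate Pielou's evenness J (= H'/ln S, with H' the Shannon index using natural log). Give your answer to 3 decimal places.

0.871

H' = −Σ pᵢ ln pᵢ = −((-0.21244) + (-0.21244) + (-0.36732) + (-0.13637) + (-0.13637) + (-0.13637) + (-0.26564) + (-0.26564) + (-0.13637) + (-0.13637)) = 2.00535 (working shown to 5 dp, full precision carried).
With S = 10 species, ln S = 2.30259, so J = 2.00535/2.30259 = 0.87091, i.e. 0.871 to 3 decimal places.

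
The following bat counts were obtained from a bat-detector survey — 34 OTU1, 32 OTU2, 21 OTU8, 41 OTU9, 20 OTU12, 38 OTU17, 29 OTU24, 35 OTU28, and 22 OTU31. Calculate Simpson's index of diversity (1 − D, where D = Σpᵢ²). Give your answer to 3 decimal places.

0.882

Total N = 34+32+21+41+20+38+29+35+22 = 272, so the proportions are 0.125, 0.11765, 0.07721, 0.15074, 0.07353, 0.13971, 0.10662, 0.12868, 0.08088 (working shown to 5 dp, full precision carried).
D = 0.125² + 0.11765² + 0.07721² + 0.15074² + 0.07353² + 0.13971² + 0.10662² + 0.12868² + 0.08088² = 0.01562 + 0.01384 + 0.00596 + 0.02272 + 0.00541 + 0.01952 + 0.01137 + 0.01656 + 0.00654 = 0.11754.
So 1 − D = 0.88246, i.e. 0.882 to 3 decimal places.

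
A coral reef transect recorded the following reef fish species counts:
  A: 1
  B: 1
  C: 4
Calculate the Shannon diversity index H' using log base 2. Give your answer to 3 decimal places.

Total N = 1+1+4 = 6, so the proportions are 0.16667, 0.16667, 0.66667 (working shown to 5 dp, full precision carried).
Each pᵢ log₂ pᵢ term: 0.16667×(-2.58496)=-0.43083, 0.16667×(-2.58496)=-0.43083, 0.66667×(-0.58496)=-0.38998.
Sum = -1.25163, so H' = 1.252.

1.252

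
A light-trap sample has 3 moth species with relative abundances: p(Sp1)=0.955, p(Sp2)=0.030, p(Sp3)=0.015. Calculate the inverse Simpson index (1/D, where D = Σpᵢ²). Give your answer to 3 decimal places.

D = 0.955² + 0.03² + 0.015² = 0.912025 + 0.000900 + 0.000225 = 0.913150 (working shown to 6 dp, full precision carried).
So 1/D = 1.09511, i.e. 1.095 to 3 decimal places.

1.095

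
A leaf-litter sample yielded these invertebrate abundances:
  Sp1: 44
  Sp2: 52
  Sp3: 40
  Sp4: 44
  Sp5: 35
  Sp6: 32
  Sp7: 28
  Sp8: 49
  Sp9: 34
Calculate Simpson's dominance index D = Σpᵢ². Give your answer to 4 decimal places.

Total N = 44+52+40+44+35+32+28+49+34 = 358, so the proportions are 0.122905, 0.145251, 0.111732, 0.122905, 0.097765, 0.089385, 0.078212, 0.136872, 0.094972 (working shown to 6 dp, full precision carried).
D = 0.122905² + 0.145251² + 0.111732² + 0.122905² + 0.097765² + 0.089385² + 0.078212² + 0.136872² + 0.094972² = 0.015106 + 0.021098 + 0.012484 + 0.015106 + 0.009558 + 0.007990 + 0.006117 + 0.018734 + 0.009020 = 0.115212.
To 4 decimal places, D = 0.1152.

0.1152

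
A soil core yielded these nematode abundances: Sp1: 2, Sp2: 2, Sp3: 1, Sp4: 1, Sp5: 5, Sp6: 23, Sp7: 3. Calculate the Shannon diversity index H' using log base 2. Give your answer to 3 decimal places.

Total N = 2+2+1+1+5+23+3 = 37, so the proportions are 0.05405, 0.05405, 0.02703, 0.02703, 0.13514, 0.62162, 0.08108 (working shown to 5 dp, full precision carried).
Each pᵢ log₂ pᵢ term: 0.05405×(-4.20945)=-0.22754, 0.05405×(-4.20945)=-0.22754, 0.02703×(-5.20945)=-0.14080, 0.02703×(-5.20945)=-0.14080, 0.13514×(-2.88753)=-0.39021, 0.62162×(-0.68589)=-0.42636, 0.08108×(-3.62449)=-0.29388.
Sum = -1.84712, so H' = 1.847.

1.847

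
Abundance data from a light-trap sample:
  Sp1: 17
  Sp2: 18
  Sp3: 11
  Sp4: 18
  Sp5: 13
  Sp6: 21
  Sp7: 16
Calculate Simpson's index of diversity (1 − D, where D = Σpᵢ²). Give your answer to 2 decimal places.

0.85

Total N = 17+18+11+18+13+21+16 = 114, so the proportions are 0.1491, 0.1579, 0.0965, 0.1579, 0.114, 0.1842, 0.1404 (working shown to 4 dp, full precision carried).
D = 0.1491² + 0.1579² + 0.0965² + 0.1579² + 0.114² + 0.1842² + 0.1404² = 0.0222 + 0.0249 + 0.0093 + 0.0249 + 0.0130 + 0.0339 + 0.0197 = 0.1480.
So 1 − D = 0.8520, i.e. 0.85 to 2 decimal places.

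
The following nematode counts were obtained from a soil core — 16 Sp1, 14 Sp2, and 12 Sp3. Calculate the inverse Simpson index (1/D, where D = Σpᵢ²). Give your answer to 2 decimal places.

Total N = 16+14+12 = 42, so the proportions are 0.38095, 0.33333, 0.28571 (working shown to 5 dp, full precision carried).
D = 0.38095² + 0.33333² + 0.28571² = 0.14512 + 0.11111 + 0.08163 = 0.33787.
So 1/D = 2.9597, i.e. 2.96 to 2 decimal places.

2.96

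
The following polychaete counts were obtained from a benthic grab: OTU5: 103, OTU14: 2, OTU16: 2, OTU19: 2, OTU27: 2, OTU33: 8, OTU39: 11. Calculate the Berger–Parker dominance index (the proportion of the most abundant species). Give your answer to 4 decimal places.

0.7923

Total N = 103+2+2+2+2+8+11 = 130, so the proportions are 0.792308, 0.015385, 0.015385, 0.015385, 0.015385, 0.061538, 0.084615 (working shown to 6 dp, full precision carried).
The largest proportion is 0.792308, i.e. d = 0.7923 to 4 decimal places.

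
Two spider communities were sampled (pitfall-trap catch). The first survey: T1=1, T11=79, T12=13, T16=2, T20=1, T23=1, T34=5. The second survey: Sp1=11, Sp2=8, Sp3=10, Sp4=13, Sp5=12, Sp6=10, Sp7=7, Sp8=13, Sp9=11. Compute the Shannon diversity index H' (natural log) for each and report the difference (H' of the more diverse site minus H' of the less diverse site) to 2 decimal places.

1.36

The first survey: N=102, proportions 0.0098, 0.7745, 0.1275, 0.0196, 0.0098, 0.0098, 0.049, giving H' = 0.8214 (working shown to 4 dp, full precision carried).
The second survey: N=95, proportions 0.1158, 0.0842, 0.1053, 0.1368, 0.1263, 0.1053, 0.0737, 0.1368, 0.1158, giving H' = 2.1795.
Difference = |0.8214 − 2.1795| = 1.3581, i.e. 1.36 to 2 decimal places.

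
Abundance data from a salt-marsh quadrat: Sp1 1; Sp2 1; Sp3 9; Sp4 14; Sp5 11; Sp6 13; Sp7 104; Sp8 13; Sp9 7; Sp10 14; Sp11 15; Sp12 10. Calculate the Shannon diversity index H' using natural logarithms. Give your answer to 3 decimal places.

Total N = 1+1+9+14+11+13+104+13+7+14+15+10 = 212, so the proportions are 0.00472, 0.00472, 0.04245, 0.06604, 0.05189, 0.06132, 0.49057, 0.06132, 0.03302, 0.06604, 0.07075, 0.04717 (working shown to 5 dp, full precision carried).
Each pᵢ ln pᵢ term: 0.00472×(-5.35659)=-0.02527, 0.00472×(-5.35659)=-0.02527, 0.04245×(-3.15936)=-0.13412, 0.06604×(-2.71753)=-0.17946, 0.05189×(-2.95869)=-0.15352, 0.06132×(-2.79164)=-0.17119, 0.49057×(-0.71220)=-0.34938, 0.06132×(-2.79164)=-0.17119, 0.03302×(-3.41068)=-0.11262, 0.06604×(-2.71753)=-0.17946, 0.07075×(-2.64854)=-0.18740, 0.04717×(-3.05400)=-0.14406.
Sum = -1.83291, so H' = 1.833.

1.833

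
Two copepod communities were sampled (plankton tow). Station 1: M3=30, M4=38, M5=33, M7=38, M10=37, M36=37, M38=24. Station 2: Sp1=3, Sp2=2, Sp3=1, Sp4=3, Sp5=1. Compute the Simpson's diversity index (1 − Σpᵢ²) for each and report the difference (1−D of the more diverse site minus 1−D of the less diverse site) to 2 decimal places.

0.09

Station 1: N=237, proportions 0.1266, 0.1603, 0.1392, 0.1603, 0.1561, 0.1561, 0.1013, giving 1−D = 0.8542 (working shown to 4 dp, full precision carried).
Station 2: N=10, proportions 0.3, 0.2, 0.1, 0.3, 0.1, giving 1−D = 0.7600.
Difference = |0.8542 − 0.7600| = 0.0942, i.e. 0.09 to 2 decimal places.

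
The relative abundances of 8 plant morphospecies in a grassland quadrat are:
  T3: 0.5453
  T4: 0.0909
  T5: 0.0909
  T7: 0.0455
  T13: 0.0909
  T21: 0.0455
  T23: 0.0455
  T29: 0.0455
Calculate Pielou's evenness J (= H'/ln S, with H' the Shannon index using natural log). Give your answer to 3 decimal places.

0.744

H' = −Σ pᵢ ln pᵢ = −((-0.33068) + (-0.21798) + (-0.21798) + (-0.14060) + (-0.21798) + (-0.14060) + (-0.14060) + (-0.14060)) = 1.54700 (working shown to 5 dp, full precision carried).
With S = 8 species, ln S = 2.07944, so J = 1.54700/2.07944 = 0.74395, i.e. 0.744 to 3 decimal places.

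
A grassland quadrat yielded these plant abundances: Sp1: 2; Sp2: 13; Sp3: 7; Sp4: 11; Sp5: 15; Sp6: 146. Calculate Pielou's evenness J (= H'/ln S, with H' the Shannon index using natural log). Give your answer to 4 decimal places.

Total N = 2+13+7+11+15+146 = 194, so the proportions are 0.010309, 0.06701, 0.036082, 0.056701, 0.07732, 0.752577 (working shown to 6 dp, full precision carried).
H' = −Σ pᵢ ln pᵢ = −((-0.047162) + (-0.181123) + (-0.119864) + (-0.162730) + (-0.197923) + (-0.213921)) = 0.922723.
With S = 6 species, ln S = 1.791759, so J = 0.922723/1.791759 = 0.514982, i.e. 0.5150 to 4 decimal places.

0.5150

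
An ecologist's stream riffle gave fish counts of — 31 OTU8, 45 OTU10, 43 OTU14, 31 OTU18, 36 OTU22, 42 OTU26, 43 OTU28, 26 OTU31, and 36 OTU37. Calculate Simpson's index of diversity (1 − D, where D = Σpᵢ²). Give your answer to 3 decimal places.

0.886

Total N = 31+45+43+31+36+42+43+26+36 = 333, so the proportions are 0.09309, 0.13514, 0.12913, 0.09309, 0.10811, 0.12613, 0.12913, 0.07808, 0.10811 (working shown to 5 dp, full precision carried).
D = 0.09309² + 0.13514² + 0.12913² + 0.09309² + 0.10811² + 0.12613² + 0.12913² + 0.07808² + 0.10811² = 0.00867 + 0.01826 + 0.01667 + 0.00867 + 0.01169 + 0.01591 + 0.01667 + 0.00610 + 0.01169 = 0.11432.
So 1 − D = 0.88568, i.e. 0.886 to 3 decimal places.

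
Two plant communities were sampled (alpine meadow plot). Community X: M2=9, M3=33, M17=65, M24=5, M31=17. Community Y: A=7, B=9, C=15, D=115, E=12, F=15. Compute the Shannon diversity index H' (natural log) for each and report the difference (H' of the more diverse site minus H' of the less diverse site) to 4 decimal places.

0.1088

Community X: N=129, proportions 0.0697674, 0.255814, 0.503876, 0.0387597, 0.1317829, giving H' = 1.2729383 (working shown to 7 dp, full precision carried).
Community Y: N=173, proportions 0.0404624, 0.0520231, 0.0867052, 0.6647399, 0.0693642, 0.0867052, giving H' = 1.1641357.
Difference = |1.2729383 − 1.1641357| = 0.1088026, i.e. 0.1088 to 4 decimal places.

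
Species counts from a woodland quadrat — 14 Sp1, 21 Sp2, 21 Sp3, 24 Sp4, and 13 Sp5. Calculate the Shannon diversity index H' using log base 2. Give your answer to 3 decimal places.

Total N = 14+21+21+24+13 = 93, so the proportions are 0.15054, 0.22581, 0.22581, 0.25806, 0.13978 (working shown to 5 dp, full precision carried).
Each pᵢ log₂ pᵢ term: 0.15054×(-2.73180)=-0.41124, 0.22581×(-2.14684)=-0.48477, 0.22581×(-2.14684)=-0.48477, 0.25806×(-1.95420)=-0.50431, 0.13978×(-2.83872)=-0.39681.
Sum = -2.28190, so H' = 2.282.

2.282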